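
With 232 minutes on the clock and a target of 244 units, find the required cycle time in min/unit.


Formula: CT = Available Time / Number of Units
CT = 232 min / 244 units
CT = 0.95 min/unit

0.95 min/unit


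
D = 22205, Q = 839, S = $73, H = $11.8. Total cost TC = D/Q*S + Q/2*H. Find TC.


TC = 22205/839 * 73 + 839/2 * 11.8

$6882.12


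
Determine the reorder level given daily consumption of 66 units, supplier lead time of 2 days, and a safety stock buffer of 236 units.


Formula: ROP = (Daily Demand * Lead Time) + Safety Stock
Demand during lead time = 66 * 2 = 132 units
ROP = 132 + 236 = 368 units

368 units


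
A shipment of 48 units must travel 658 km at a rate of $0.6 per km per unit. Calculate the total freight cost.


TC = dist * cost * units = 658 * 0.6 * 48 = $18950.40

$18950.40


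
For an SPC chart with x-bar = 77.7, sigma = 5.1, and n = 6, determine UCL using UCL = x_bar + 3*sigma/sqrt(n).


UCL = 77.7 + 3 * 5.1 / sqrt(6)

83.95


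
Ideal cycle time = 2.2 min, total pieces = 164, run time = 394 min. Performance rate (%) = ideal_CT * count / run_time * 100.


Formula: Performance = (Ideal CT * Total Count) / Run Time * 100
Ideal output time = 2.2 * 164 = 360.8 min
Performance = 360.8 / 394 * 100 = 91.6%

91.6%


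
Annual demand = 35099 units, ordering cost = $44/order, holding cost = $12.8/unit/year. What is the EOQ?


Formula: EOQ = sqrt(2 * D * S / H)
Numerator: 2 * 35099 * 44 = 3088712
2DS/H = 3088712 / 12.8 = 241305.6
EOQ = sqrt(241305.6) = 491.2 units

491.2 units


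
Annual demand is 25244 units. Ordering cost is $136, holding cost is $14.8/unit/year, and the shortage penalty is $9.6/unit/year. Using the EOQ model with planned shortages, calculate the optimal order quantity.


Formula: EOQ* = sqrt(2DS/H) * sqrt((H+P)/P)
Base EOQ = sqrt(2*25244*136/14.8) = 681.13 units
Correction = sqrt((14.8+9.6)/9.6) = 1.59426
EOQ* = 681.13 * 1.59426 = 1085.9 units

1085.9 units


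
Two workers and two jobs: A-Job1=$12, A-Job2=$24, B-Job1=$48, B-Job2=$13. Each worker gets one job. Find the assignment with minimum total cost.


Option 1: A->1 + B->2 = $12 + $13 = $25
Option 2: A->2 + B->1 = $24 + $48 = $72
Min cost = min($25, $72) = $25

$25


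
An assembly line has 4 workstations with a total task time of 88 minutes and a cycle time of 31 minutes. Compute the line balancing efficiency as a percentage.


Formula: Efficiency = Sum of Task Times / (N_stations * CT) * 100
Total station capacity = 4 stations * 31 min = 124 min
Efficiency = 88 / 124 * 100 = 71.0%

71.0%


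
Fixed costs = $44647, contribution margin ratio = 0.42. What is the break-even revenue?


Formula: BER = Fixed Costs / Contribution Margin Ratio
BER = $44647 / 0.42
BER = $106302.38 (to the nearest cent)

$106302.38


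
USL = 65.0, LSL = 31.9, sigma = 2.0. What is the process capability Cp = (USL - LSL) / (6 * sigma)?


Cp = (65.0 - 31.9) / (6 * 2.0)

2.76


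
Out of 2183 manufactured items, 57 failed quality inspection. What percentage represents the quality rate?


Formula: Quality Rate = Good Pieces / Total Pieces * 100
Good pieces = 2183 - 57 = 2126
QR = 2126 / 2183 * 100 = 97.4%

97.4%


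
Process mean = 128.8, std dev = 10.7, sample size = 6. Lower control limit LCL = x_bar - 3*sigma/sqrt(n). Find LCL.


LCL = 128.8 - 3 * 10.7 / sqrt(6)

115.7


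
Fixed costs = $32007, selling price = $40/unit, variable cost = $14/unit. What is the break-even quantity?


Formula: BEQ = Fixed Costs / (Price - Variable Cost)
Contribution margin = $40 - $14 = $26/unit
BEQ = ceil($32007 / $26/unit) = ceil(1231.04) = 1232 units

1232 units


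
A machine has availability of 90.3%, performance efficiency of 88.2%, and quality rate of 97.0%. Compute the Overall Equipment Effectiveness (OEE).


Formula: OEE = Availability * Performance * Quality / 10000
A * P = 90.3% * 88.2% / 100 = 79.64%
OEE = 79.64% * 97.0% / 100 = 77.3%

77.3%


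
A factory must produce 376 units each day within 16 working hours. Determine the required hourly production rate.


Formula: Production Rate = Daily Demand / Available Hours
Rate = 376 units/day / 16 hours/day
Rate = 23.5 units/hour

23.5 units/hour


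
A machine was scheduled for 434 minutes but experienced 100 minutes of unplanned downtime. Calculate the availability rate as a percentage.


Formula: Availability = (Planned Time - Downtime) / Planned Time * 100
Uptime = 434 - 100 = 334 min
Availability = 334 / 434 * 100 = 77.0%

77.0%


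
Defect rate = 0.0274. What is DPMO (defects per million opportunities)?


DPMO = defect_rate * 1000000 = 0.0274 * 1000000

27400


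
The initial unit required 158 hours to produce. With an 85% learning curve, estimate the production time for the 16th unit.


Formula: T_n = T_1 * (learning_rate)^(log2(n)) where learning_rate = rate/100
Doublings = log2(16) = 4
T_n = 158 * 0.85^4
T_n = 158 * 0.522 = 82.5 hours

82.5 hours


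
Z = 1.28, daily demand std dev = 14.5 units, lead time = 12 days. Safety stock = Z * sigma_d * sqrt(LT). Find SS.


Formula: SS = z * sigma_d * sqrt(LT)
sqrt(LT) = sqrt(12) = 3.4641
SS = 1.28 * 14.5 * 3.4641
SS = 64.3 units

64.3 units


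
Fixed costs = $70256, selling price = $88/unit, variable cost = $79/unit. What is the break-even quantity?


Formula: BEQ = Fixed Costs / (Price - Variable Cost)
Contribution margin = $88 - $79 = $9/unit
BEQ = ceil($70256 / $9/unit) = ceil(7806.22) = 7807 units

7807 units


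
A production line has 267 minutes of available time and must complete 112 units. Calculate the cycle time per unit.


Formula: CT = Available Time / Number of Units
CT = 267 min / 112 units
CT = 2.38 min/unit

2.38 min/unit


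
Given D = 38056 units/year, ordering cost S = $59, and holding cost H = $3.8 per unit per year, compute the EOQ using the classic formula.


Formula: EOQ = sqrt(2 * D * S / H)
Numerator: 2 * 38056 * 59 = 4490608
2DS/H = 4490608 / 3.8 = 1181738.9
EOQ = sqrt(1181738.9) = 1087.1 units

1087.1 units


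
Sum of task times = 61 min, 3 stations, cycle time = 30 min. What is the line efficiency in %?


Formula: Efficiency = Sum of Task Times / (N_stations * CT) * 100
Total station capacity = 3 stations * 30 min = 90 min
Efficiency = 61 / 90 * 100 = 67.8%

67.8%


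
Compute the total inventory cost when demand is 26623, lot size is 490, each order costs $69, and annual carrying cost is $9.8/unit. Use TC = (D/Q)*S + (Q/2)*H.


TC = 26623/490 * 69 + 490/2 * 9.8

$6149.95


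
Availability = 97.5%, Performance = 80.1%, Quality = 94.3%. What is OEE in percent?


Formula: OEE = Availability * Performance * Quality / 10000
A * P = 97.5% * 80.1% / 100 = 78.1%
OEE = 78.1% * 94.3% / 100 = 73.6%

73.6%


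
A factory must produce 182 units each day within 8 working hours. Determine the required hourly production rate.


Formula: Production Rate = Daily Demand / Available Hours
Rate = 182 units/day / 8 hours/day
Rate = 22.8 units/hour

22.8 units/hour


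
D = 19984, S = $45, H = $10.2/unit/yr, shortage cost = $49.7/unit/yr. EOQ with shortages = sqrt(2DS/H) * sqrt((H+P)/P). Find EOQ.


Formula: EOQ* = sqrt(2DS/H) * sqrt((H+P)/P)
Base EOQ = sqrt(2*19984*45/10.2) = 419.92 units
Correction = sqrt((10.2+49.7)/49.7) = 1.09783
EOQ* = 419.92 * 1.09783 = 461.0 units

461.0 units


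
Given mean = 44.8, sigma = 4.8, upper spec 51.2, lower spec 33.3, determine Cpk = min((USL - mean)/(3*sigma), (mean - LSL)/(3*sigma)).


Cpu = (51.2 - 44.8) / (3 * 4.8) = 0.44
Cpl = (44.8 - 33.3) / (3 * 4.8) = 0.8
Cpk = min(0.44, 0.8) = 0.44

0.44


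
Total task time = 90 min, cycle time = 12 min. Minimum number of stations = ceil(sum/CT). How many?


Formula: N_min = ceil(Sum of Task Times / Cycle Time)
N_min = ceil(90 min / 12 min) = ceil(7.5)
N_min = 8 stations

8


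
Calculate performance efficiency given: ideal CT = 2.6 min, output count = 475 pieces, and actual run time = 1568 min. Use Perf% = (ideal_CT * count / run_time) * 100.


Formula: Performance = (Ideal CT * Total Count) / Run Time * 100
Ideal output time = 2.6 * 475 = 1235.0 min
Performance = 1235.0 / 1568 * 100 = 78.8%

78.8%


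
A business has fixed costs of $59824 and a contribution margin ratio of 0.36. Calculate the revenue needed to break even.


Formula: BER = Fixed Costs / Contribution Margin Ratio
BER = $59824 / 0.36
BER = $166177.78 (to the nearest cent)

$166177.78


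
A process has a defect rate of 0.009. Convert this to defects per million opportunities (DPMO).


DPMO = defect_rate * 1000000 = 0.009 * 1000000

9000


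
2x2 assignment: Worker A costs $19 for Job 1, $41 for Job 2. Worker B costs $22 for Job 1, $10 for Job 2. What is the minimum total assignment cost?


Option 1: A->1 + B->2 = $19 + $10 = $29
Option 2: A->2 + B->1 = $41 + $22 = $63
Min cost = min($29, $63) = $29

$29


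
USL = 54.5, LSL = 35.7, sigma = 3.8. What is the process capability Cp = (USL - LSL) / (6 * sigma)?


Cp = (54.5 - 35.7) / (6 * 3.8)

0.82


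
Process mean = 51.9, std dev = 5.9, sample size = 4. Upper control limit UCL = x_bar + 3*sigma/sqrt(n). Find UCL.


UCL = 51.9 + 3 * 5.9 / sqrt(4)

60.75


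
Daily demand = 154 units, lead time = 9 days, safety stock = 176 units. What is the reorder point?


Formula: ROP = (Daily Demand * Lead Time) + Safety Stock
Demand during lead time = 154 * 9 = 1386 units
ROP = 1386 + 176 = 1562 units

1562 units


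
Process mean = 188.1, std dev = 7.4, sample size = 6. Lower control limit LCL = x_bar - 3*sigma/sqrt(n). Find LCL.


LCL = 188.1 - 3 * 7.4 / sqrt(6)

179.04


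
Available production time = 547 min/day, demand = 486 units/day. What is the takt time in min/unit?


Formula: Takt Time = Available Production Time / Customer Demand
Takt = 547 min/day / 486 units/day
Takt = 1.13 min/unit

1.13 min/unit


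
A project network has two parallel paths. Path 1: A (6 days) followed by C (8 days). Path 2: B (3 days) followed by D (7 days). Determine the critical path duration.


Path 1 = 6 + 8 = 14 days
Path 2 = 3 + 7 = 10 days
Duration = max(14, 10) = 14 days

14 days


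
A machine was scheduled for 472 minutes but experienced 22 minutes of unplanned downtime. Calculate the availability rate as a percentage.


Formula: Availability = (Planned Time - Downtime) / Planned Time * 100
Uptime = 472 - 22 = 450 min
Availability = 450 / 472 * 100 = 95.3%

95.3%


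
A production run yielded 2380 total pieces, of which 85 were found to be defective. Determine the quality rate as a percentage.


Formula: Quality Rate = Good Pieces / Total Pieces * 100
Good pieces = 2380 - 85 = 2295
QR = 2295 / 2380 * 100 = 96.4%

96.4%


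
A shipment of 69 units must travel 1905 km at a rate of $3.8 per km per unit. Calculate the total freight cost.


TC = dist * cost * units = 1905 * 3.8 * 69 = $499491.00

$499491.00


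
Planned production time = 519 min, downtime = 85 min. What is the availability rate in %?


Formula: Availability = (Planned Time - Downtime) / Planned Time * 100
Uptime = 519 - 85 = 434 min
Availability = 434 / 519 * 100 = 83.6%

83.6%


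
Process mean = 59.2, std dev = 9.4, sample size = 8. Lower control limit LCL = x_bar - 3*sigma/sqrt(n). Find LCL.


LCL = 59.2 - 3 * 9.4 / sqrt(8)

49.23


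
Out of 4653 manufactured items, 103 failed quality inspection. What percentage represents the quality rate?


Formula: Quality Rate = Good Pieces / Total Pieces * 100
Good pieces = 4653 - 103 = 4550
QR = 4550 / 4653 * 100 = 97.8%

97.8%


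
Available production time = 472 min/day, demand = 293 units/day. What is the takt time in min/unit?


Formula: Takt Time = Available Production Time / Customer Demand
Takt = 472 min/day / 293 units/day
Takt = 1.61 min/unit

1.61 min/unit


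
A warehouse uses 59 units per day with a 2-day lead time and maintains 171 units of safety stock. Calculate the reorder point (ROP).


Formula: ROP = (Daily Demand * Lead Time) + Safety Stock
Demand during lead time = 59 * 2 = 118 units
ROP = 118 + 171 = 289 units

289 units


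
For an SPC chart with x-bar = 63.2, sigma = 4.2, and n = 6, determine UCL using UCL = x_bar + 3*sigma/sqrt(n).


UCL = 63.2 + 3 * 4.2 / sqrt(6)

68.34


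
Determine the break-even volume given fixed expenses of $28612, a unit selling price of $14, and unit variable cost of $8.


Formula: BEQ = Fixed Costs / (Price - Variable Cost)
Contribution margin = $14 - $8 = $6/unit
BEQ = ceil($28612 / $6/unit) = ceil(4768.67) = 4769 units

4769 units


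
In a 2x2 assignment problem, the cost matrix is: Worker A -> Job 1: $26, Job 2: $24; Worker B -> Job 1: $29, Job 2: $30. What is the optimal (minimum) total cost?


Option 1: A->1 + B->2 = $26 + $30 = $56
Option 2: A->2 + B->1 = $24 + $29 = $53
Min cost = min($56, $53) = $53

$53


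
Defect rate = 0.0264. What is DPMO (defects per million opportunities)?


DPMO = defect_rate * 1000000 = 0.0264 * 1000000

26400


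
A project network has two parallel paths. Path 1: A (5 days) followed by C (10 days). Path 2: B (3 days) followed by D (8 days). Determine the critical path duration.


Path 1 = 5 + 10 = 15 days
Path 2 = 3 + 8 = 11 days
Duration = max(15, 11) = 15 days

15 days


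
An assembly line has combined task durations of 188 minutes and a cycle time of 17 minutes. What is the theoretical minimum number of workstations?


Formula: N_min = ceil(Sum of Task Times / Cycle Time)
N_min = ceil(188 min / 17 min) = ceil(11.0588)
N_min = 12 stations

12


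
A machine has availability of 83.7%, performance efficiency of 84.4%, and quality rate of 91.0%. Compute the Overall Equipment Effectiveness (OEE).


Formula: OEE = Availability * Performance * Quality / 10000
A * P = 83.7% * 84.4% / 100 = 70.64%
OEE = 70.64% * 91.0% / 100 = 64.3%

64.3%


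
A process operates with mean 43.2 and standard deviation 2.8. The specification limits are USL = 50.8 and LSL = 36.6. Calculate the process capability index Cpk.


Cpu = (50.8 - 43.2) / (3 * 2.8) = 0.9
Cpl = (43.2 - 36.6) / (3 * 2.8) = 0.79
Cpk = min(0.9, 0.79) = 0.79

0.79


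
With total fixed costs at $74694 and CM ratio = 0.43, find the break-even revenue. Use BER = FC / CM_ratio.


Formula: BER = Fixed Costs / Contribution Margin Ratio
BER = $74694 / 0.43
BER = $173706.98 (to the nearest cent)

$173706.98


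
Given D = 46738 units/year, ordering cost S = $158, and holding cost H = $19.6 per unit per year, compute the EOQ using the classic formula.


Formula: EOQ = sqrt(2 * D * S / H)
Numerator: 2 * 46738 * 158 = 14769208
2DS/H = 14769208 / 19.6 = 753531.0
EOQ = sqrt(753531.0) = 868.1 units

868.1 units


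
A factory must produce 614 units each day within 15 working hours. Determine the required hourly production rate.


Formula: Production Rate = Daily Demand / Available Hours
Rate = 614 units/day / 15 hours/day
Rate = 40.9 units/hour

40.9 units/hour


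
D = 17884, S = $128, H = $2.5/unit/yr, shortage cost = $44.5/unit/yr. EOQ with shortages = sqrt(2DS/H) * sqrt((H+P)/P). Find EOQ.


Formula: EOQ* = sqrt(2DS/H) * sqrt((H+P)/P)
Base EOQ = sqrt(2*17884*128/2.5) = 1353.26 units
Correction = sqrt((2.5+44.5)/44.5) = 1.02771
EOQ* = 1353.26 * 1.02771 = 1390.8 units

1390.8 units


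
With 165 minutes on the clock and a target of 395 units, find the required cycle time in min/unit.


Formula: CT = Available Time / Number of Units
CT = 165 min / 395 units
CT = 0.42 min/unit

0.42 min/unit


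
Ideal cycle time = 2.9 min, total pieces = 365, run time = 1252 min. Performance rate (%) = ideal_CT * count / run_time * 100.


Formula: Performance = (Ideal CT * Total Count) / Run Time * 100
Ideal output time = 2.9 * 365 = 1058.5 min
Performance = 1058.5 / 1252 * 100 = 84.5%

84.5%


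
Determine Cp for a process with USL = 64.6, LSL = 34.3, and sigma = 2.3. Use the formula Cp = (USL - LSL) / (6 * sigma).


Cp = (64.6 - 34.3) / (6 * 2.3)

2.2


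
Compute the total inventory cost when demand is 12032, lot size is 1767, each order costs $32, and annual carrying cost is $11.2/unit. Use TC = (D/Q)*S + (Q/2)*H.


TC = 12032/1767 * 32 + 1767/2 * 11.2

$10113.10


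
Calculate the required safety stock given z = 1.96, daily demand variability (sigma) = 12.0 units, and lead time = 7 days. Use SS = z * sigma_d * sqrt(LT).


Formula: SS = z * sigma_d * sqrt(LT)
sqrt(LT) = sqrt(7) = 2.6458
SS = 1.96 * 12.0 * 2.6458
SS = 62.2 units

62.2 units


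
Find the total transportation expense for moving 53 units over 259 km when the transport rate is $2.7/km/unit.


TC = dist * cost * units = 259 * 2.7 * 53 = $37062.90

$37062.90


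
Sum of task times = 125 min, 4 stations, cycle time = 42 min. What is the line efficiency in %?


Formula: Efficiency = Sum of Task Times / (N_stations * CT) * 100
Total station capacity = 4 stations * 42 min = 168 min
Efficiency = 125 / 168 * 100 = 74.4%

74.4%


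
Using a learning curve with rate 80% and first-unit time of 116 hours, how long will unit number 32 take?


Formula: T_n = T_1 * (learning_rate)^(log2(n)) where learning_rate = rate/100
Doublings = log2(32) = 5
T_n = 116 * 0.8^5
T_n = 116 * 0.3277 = 38.0 hours

38.0 hours


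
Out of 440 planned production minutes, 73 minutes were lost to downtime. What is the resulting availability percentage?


Formula: Availability = (Planned Time - Downtime) / Planned Time * 100
Uptime = 440 - 73 = 367 min
Availability = 367 / 440 * 100 = 83.4%

83.4%


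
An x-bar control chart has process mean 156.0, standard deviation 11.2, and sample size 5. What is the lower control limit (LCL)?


LCL = 156.0 - 3 * 11.2 / sqrt(5)

140.97


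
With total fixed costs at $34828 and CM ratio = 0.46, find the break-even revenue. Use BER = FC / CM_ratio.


Formula: BER = Fixed Costs / Contribution Margin Ratio
BER = $34828 / 0.46
BER = $75713.04 (to the nearest cent)

$75713.04


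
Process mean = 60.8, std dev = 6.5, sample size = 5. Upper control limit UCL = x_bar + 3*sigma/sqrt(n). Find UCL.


UCL = 60.8 + 3 * 6.5 / sqrt(5)

69.52


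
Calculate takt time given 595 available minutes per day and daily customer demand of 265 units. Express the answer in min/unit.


Formula: Takt Time = Available Production Time / Customer Demand
Takt = 595 min/day / 265 units/day
Takt = 2.25 min/unit

2.25 min/unit


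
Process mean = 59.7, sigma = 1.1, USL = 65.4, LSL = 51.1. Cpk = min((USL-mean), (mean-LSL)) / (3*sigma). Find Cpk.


Cpu = (65.4 - 59.7) / (3 * 1.1) = 1.73
Cpl = (59.7 - 51.1) / (3 * 1.1) = 2.61
Cpk = min(1.73, 2.61) = 1.73

1.73


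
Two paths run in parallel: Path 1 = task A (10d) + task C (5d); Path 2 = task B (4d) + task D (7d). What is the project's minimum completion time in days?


Path 1 = 10 + 5 = 15 days
Path 2 = 4 + 7 = 11 days
Duration = max(15, 11) = 15 days

15 days


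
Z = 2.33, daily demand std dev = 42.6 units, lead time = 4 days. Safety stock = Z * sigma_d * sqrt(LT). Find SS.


Formula: SS = z * sigma_d * sqrt(LT)
sqrt(LT) = sqrt(4) = 2.0
SS = 2.33 * 42.6 * 2.0
SS = 198.5 units

198.5 units


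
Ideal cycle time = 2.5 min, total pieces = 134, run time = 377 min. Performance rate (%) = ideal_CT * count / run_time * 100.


Formula: Performance = (Ideal CT * Total Count) / Run Time * 100
Ideal output time = 2.5 * 134 = 335.0 min
Performance = 335.0 / 377 * 100 = 88.9%

88.9%


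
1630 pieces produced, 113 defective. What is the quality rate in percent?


Formula: Quality Rate = Good Pieces / Total Pieces * 100
Good pieces = 1630 - 113 = 1517
QR = 1517 / 1630 * 100 = 93.1%

93.1%


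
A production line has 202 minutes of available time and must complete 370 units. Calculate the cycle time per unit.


Formula: CT = Available Time / Number of Units
CT = 202 min / 370 units
CT = 0.55 min/unit

0.55 min/unit


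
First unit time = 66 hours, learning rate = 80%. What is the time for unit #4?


Formula: T_n = T_1 * (learning_rate)^(log2(n)) where learning_rate = rate/100
Doublings = log2(4) = 2
T_n = 66 * 0.8^2
T_n = 66 * 0.64 = 42.2 hours

42.2 hours


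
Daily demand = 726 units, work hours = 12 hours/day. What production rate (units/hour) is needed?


Formula: Production Rate = Daily Demand / Available Hours
Rate = 726 units/day / 12 hours/day
Rate = 60.5 units/hour

60.5 units/hour


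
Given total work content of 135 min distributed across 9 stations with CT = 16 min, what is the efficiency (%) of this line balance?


Formula: Efficiency = Sum of Task Times / (N_stations * CT) * 100
Total station capacity = 9 stations * 16 min = 144 min
Efficiency = 135 / 144 * 100 = 93.8%

93.8%


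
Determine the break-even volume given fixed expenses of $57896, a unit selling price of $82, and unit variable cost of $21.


Formula: BEQ = Fixed Costs / (Price - Variable Cost)
Contribution margin = $82 - $21 = $61/unit
BEQ = ceil($57896 / $61/unit) = ceil(949.11) = 950 units

950 units


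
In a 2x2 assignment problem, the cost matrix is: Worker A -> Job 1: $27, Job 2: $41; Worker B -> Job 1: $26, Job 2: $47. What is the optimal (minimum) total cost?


Option 1: A->1 + B->2 = $27 + $47 = $74
Option 2: A->2 + B->1 = $41 + $26 = $67
Min cost = min($74, $67) = $67

$67


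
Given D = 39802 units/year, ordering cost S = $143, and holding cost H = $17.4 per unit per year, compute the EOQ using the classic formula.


Formula: EOQ = sqrt(2 * D * S / H)
Numerator: 2 * 39802 * 143 = 11383372
2DS/H = 11383372 / 17.4 = 654216.8
EOQ = sqrt(654216.8) = 808.8 units

808.8 units


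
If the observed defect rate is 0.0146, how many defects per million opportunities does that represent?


DPMO = defect_rate * 1000000 = 0.0146 * 1000000

14600


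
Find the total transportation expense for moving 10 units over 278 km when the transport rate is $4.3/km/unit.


TC = dist * cost * units = 278 * 4.3 * 10 = $11954.00

$11954.00


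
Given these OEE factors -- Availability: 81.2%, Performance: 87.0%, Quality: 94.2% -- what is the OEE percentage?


Formula: OEE = Availability * Performance * Quality / 10000
A * P = 81.2% * 87.0% / 100 = 70.64%
OEE = 70.64% * 94.2% / 100 = 66.5%

66.5%


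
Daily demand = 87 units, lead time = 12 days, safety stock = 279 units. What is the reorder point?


Formula: ROP = (Daily Demand * Lead Time) + Safety Stock
Demand during lead time = 87 * 12 = 1044 units
ROP = 1044 + 279 = 1323 units

1323 units


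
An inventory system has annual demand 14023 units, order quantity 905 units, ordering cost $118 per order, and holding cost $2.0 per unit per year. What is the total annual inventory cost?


TC = 14023/905 * 118 + 905/2 * 2.0

$2733.41


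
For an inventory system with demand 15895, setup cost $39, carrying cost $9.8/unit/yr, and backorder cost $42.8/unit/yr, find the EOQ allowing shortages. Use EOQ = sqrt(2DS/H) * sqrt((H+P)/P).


Formula: EOQ* = sqrt(2DS/H) * sqrt((H+P)/P)
Base EOQ = sqrt(2*15895*39/9.8) = 355.68 units
Correction = sqrt((9.8+42.8)/42.8) = 1.10859
EOQ* = 355.68 * 1.10859 = 394.3 units

394.3 units


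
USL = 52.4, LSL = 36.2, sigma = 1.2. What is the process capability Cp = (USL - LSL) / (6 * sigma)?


Cp = (52.4 - 36.2) / (6 * 1.2)

2.25


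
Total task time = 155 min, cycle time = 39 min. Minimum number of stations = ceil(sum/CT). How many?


Formula: N_min = ceil(Sum of Task Times / Cycle Time)
N_min = ceil(155 min / 39 min) = ceil(3.9744)
N_min = 4 stations

4


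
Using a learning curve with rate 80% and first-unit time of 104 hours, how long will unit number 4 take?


Formula: T_n = T_1 * (learning_rate)^(log2(n)) where learning_rate = rate/100
Doublings = log2(4) = 2
T_n = 104 * 0.8^2
T_n = 104 * 0.64 = 66.6 hours

66.6 hours


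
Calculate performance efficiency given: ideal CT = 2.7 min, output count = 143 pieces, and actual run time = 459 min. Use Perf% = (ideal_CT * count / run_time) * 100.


Formula: Performance = (Ideal CT * Total Count) / Run Time * 100
Ideal output time = 2.7 * 143 = 386.1 min
Performance = 386.1 / 459 * 100 = 84.1%

84.1%


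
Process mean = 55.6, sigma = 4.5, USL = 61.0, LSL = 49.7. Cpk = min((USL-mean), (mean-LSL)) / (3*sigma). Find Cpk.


Cpu = (61.0 - 55.6) / (3 * 4.5) = 0.4
Cpl = (55.6 - 49.7) / (3 * 4.5) = 0.44
Cpk = min(0.4, 0.44) = 0.4

0.4


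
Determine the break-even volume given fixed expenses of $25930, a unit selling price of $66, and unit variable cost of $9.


Formula: BEQ = Fixed Costs / (Price - Variable Cost)
Contribution margin = $66 - $9 = $57/unit
BEQ = ceil($25930 / $57/unit) = ceil(454.91) = 455 units

455 units


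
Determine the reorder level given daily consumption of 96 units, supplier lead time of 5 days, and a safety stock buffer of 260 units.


Formula: ROP = (Daily Demand * Lead Time) + Safety Stock
Demand during lead time = 96 * 5 = 480 units
ROP = 480 + 260 = 740 units

740 units


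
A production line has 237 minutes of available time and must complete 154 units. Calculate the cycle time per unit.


Formula: CT = Available Time / Number of Units
CT = 237 min / 154 units
CT = 1.54 min/unit

1.54 min/unit


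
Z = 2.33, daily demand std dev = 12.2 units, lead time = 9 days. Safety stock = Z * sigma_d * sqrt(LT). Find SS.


Formula: SS = z * sigma_d * sqrt(LT)
sqrt(LT) = sqrt(9) = 3.0
SS = 2.33 * 12.2 * 3.0
SS = 85.3 units

85.3 units


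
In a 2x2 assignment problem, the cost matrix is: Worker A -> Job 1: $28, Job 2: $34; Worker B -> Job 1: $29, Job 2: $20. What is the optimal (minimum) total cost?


Option 1: A->1 + B->2 = $28 + $20 = $48
Option 2: A->2 + B->1 = $34 + $29 = $63
Min cost = min($48, $63) = $48

$48


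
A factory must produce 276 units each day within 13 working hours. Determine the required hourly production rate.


Formula: Production Rate = Daily Demand / Available Hours
Rate = 276 units/day / 13 hours/day
Rate = 21.2 units/hour

21.2 units/hour


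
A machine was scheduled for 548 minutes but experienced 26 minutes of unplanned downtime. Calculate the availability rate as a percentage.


Formula: Availability = (Planned Time - Downtime) / Planned Time * 100
Uptime = 548 - 26 = 522 min
Availability = 522 / 548 * 100 = 95.3%

95.3%


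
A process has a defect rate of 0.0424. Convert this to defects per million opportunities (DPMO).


DPMO = defect_rate * 1000000 = 0.0424 * 1000000

42400


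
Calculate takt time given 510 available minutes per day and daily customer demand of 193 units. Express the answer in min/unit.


Formula: Takt Time = Available Production Time / Customer Demand
Takt = 510 min/day / 193 units/day
Takt = 2.64 min/unit

2.64 min/unit


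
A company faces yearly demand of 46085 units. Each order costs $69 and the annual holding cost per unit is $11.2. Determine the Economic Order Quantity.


Formula: EOQ = sqrt(2 * D * S / H)
Numerator: 2 * 46085 * 69 = 6359730
2DS/H = 6359730 / 11.2 = 567833.0
EOQ = sqrt(567833.0) = 753.5 units

753.5 units


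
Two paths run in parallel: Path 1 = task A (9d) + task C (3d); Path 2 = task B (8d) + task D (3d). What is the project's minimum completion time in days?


Path 1 = 9 + 3 = 12 days
Path 2 = 8 + 3 = 11 days
Duration = max(12, 11) = 12 days

12 days


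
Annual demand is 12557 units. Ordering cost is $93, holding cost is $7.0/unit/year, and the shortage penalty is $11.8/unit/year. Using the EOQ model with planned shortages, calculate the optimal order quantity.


Formula: EOQ* = sqrt(2DS/H) * sqrt((H+P)/P)
Base EOQ = sqrt(2*12557*93/7.0) = 577.63 units
Correction = sqrt((7.0+11.8)/11.8) = 1.26223
EOQ* = 577.63 * 1.26223 = 729.1 units

729.1 units


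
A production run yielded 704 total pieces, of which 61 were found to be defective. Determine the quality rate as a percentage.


Formula: Quality Rate = Good Pieces / Total Pieces * 100
Good pieces = 704 - 61 = 643
QR = 643 / 704 * 100 = 91.3%

91.3%


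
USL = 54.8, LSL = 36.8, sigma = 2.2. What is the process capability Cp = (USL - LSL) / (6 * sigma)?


Cp = (54.8 - 36.8) / (6 * 2.2)

1.36


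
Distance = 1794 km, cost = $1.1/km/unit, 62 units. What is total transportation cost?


TC = dist * cost * units = 1794 * 1.1 * 62 = $122350.80

$122350.80


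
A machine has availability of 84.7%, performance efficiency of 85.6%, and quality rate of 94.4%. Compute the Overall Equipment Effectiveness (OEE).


Formula: OEE = Availability * Performance * Quality / 10000
A * P = 84.7% * 85.6% / 100 = 72.5%
OEE = 72.5% * 94.4% / 100 = 68.4%

68.4%


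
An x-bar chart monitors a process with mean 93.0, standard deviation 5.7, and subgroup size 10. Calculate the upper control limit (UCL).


UCL = 93.0 + 3 * 5.7 / sqrt(10)

98.41


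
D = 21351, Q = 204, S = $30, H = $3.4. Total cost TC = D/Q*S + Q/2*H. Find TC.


TC = 21351/204 * 30 + 204/2 * 3.4

$3486.65


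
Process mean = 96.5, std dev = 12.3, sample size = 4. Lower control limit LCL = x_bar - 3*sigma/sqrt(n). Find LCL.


LCL = 96.5 - 3 * 12.3 / sqrt(4)

78.05


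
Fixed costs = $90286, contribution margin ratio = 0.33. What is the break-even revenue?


Formula: BER = Fixed Costs / Contribution Margin Ratio
BER = $90286 / 0.33
BER = $273593.94 (to the nearest cent)

$273593.94


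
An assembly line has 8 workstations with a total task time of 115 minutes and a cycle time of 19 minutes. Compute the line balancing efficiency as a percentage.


Formula: Efficiency = Sum of Task Times / (N_stations * CT) * 100
Total station capacity = 8 stations * 19 min = 152 min
Efficiency = 115 / 152 * 100 = 75.7%

75.7%


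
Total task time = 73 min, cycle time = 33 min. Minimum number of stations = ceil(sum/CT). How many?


Formula: N_min = ceil(Sum of Task Times / Cycle Time)
N_min = ceil(73 min / 33 min) = ceil(2.2121)
N_min = 3 stations

3


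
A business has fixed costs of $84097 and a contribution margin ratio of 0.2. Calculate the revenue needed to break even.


Formula: BER = Fixed Costs / Contribution Margin Ratio
BER = $84097 / 0.2
BER = $420485.00 (to the nearest cent)

$420485.00


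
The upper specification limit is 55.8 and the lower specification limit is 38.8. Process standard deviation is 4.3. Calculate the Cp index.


Cp = (55.8 - 38.8) / (6 * 4.3)

0.66


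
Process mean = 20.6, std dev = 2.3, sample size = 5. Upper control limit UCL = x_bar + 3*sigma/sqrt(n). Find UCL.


UCL = 20.6 + 3 * 2.3 / sqrt(5)

23.69


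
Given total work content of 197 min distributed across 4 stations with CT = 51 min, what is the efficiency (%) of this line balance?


Formula: Efficiency = Sum of Task Times / (N_stations * CT) * 100
Total station capacity = 4 stations * 51 min = 204 min
Efficiency = 197 / 204 * 100 = 96.6%

96.6%


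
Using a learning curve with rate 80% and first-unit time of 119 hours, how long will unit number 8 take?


Formula: T_n = T_1 * (learning_rate)^(log2(n)) where learning_rate = rate/100
Doublings = log2(8) = 3
T_n = 119 * 0.8^3
T_n = 119 * 0.512 = 60.9 hours

60.9 hours


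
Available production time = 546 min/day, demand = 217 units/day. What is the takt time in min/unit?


Formula: Takt Time = Available Production Time / Customer Demand
Takt = 546 min/day / 217 units/day
Takt = 2.52 min/unit

2.52 min/unit


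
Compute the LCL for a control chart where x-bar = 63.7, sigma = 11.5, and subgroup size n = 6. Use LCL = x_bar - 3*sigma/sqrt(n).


LCL = 63.7 - 3 * 11.5 / sqrt(6)

49.62


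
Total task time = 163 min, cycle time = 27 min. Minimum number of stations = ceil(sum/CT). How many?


Formula: N_min = ceil(Sum of Task Times / Cycle Time)
N_min = ceil(163 min / 27 min) = ceil(6.037)
N_min = 7 stations

7


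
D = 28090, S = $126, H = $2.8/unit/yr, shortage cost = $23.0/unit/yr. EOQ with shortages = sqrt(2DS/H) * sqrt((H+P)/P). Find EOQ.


Formula: EOQ* = sqrt(2DS/H) * sqrt((H+P)/P)
Base EOQ = sqrt(2*28090*126/2.8) = 1590.0 units
Correction = sqrt((2.8+23.0)/23.0) = 1.05912
EOQ* = 1590.0 * 1.05912 = 1684.0 units

1684.0 units


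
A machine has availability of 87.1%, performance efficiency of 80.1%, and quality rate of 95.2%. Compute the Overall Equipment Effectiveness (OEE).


Formula: OEE = Availability * Performance * Quality / 10000
A * P = 87.1% * 80.1% / 100 = 69.77%
OEE = 69.77% * 95.2% / 100 = 66.4%

66.4%


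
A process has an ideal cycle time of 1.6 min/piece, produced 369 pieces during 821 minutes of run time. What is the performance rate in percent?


Formula: Performance = (Ideal CT * Total Count) / Run Time * 100
Ideal output time = 1.6 * 369 = 590.4 min
Performance = 590.4 / 821 * 100 = 71.9%

71.9%


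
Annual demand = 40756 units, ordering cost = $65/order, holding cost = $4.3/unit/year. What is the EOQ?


Formula: EOQ = sqrt(2 * D * S / H)
Numerator: 2 * 40756 * 65 = 5298280
2DS/H = 5298280 / 4.3 = 1232158.1
EOQ = sqrt(1232158.1) = 1110.0 units

1110.0 units


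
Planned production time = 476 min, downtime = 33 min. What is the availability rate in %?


Formula: Availability = (Planned Time - Downtime) / Planned Time * 100
Uptime = 476 - 33 = 443 min
Availability = 443 / 476 * 100 = 93.1%

93.1%


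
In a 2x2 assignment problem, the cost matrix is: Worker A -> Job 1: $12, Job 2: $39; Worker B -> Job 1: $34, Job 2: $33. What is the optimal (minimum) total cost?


Option 1: A->1 + B->2 = $12 + $33 = $45
Option 2: A->2 + B->1 = $39 + $34 = $73
Min cost = min($45, $73) = $45

$45


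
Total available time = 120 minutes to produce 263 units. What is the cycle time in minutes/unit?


Formula: CT = Available Time / Number of Units
CT = 120 min / 263 units
CT = 0.46 min/unit

0.46 min/unit


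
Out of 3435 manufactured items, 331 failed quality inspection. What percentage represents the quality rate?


Formula: Quality Rate = Good Pieces / Total Pieces * 100
Good pieces = 3435 - 331 = 3104
QR = 3104 / 3435 * 100 = 90.4%

90.4%


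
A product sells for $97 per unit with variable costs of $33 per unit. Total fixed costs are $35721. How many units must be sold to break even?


Formula: BEQ = Fixed Costs / (Price - Variable Cost)
Contribution margin = $97 - $33 = $64/unit
BEQ = ceil($35721 / $64/unit) = ceil(558.14) = 559 units

559 units


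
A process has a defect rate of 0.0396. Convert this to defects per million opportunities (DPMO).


DPMO = defect_rate * 1000000 = 0.0396 * 1000000

39600


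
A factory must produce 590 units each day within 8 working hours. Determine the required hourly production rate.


Formula: Production Rate = Daily Demand / Available Hours
Rate = 590 units/day / 8 hours/day
Rate = 73.8 units/hour

73.8 units/hour


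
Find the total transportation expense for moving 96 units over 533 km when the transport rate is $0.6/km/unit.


TC = dist * cost * units = 533 * 0.6 * 96 = $30700.80

$30700.80


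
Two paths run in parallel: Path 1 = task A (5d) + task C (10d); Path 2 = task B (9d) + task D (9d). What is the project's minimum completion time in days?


Path 1 = 5 + 10 = 15 days
Path 2 = 9 + 9 = 18 days
Duration = max(15, 18) = 18 days

18 days


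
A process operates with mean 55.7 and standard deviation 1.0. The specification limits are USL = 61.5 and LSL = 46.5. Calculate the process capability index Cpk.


Cpu = (61.5 - 55.7) / (3 * 1.0) = 1.93
Cpl = (55.7 - 46.5) / (3 * 1.0) = 3.07
Cpk = min(1.93, 3.07) = 1.93

1.93


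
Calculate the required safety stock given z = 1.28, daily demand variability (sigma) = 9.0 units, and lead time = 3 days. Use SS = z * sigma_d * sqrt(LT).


Formula: SS = z * sigma_d * sqrt(LT)
sqrt(LT) = sqrt(3) = 1.7321
SS = 1.28 * 9.0 * 1.7321
SS = 20.0 units

20.0 units


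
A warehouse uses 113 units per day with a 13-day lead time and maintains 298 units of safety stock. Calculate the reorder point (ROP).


Formula: ROP = (Daily Demand * Lead Time) + Safety Stock
Demand during lead time = 113 * 13 = 1469 units
ROP = 1469 + 298 = 1767 units

1767 units


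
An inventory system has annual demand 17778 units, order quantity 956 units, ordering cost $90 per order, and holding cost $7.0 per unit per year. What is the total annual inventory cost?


TC = 17778/956 * 90 + 956/2 * 7.0

$5019.66


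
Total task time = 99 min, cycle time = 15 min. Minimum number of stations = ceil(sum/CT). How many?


Formula: N_min = ceil(Sum of Task Times / Cycle Time)
N_min = ceil(99 min / 15 min) = ceil(6.6)
N_min = 7 stations

7


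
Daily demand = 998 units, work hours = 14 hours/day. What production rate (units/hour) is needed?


Formula: Production Rate = Daily Demand / Available Hours
Rate = 998 units/day / 14 hours/day
Rate = 71.3 units/hour

71.3 units/hour


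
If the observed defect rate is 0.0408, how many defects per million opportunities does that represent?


DPMO = defect_rate * 1000000 = 0.0408 * 1000000

40800


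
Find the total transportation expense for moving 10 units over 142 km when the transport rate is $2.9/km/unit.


TC = dist * cost * units = 142 * 2.9 * 10 = $4118.00

$4118.00


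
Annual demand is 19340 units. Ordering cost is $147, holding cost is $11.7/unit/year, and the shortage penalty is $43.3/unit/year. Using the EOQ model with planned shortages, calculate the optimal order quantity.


Formula: EOQ* = sqrt(2DS/H) * sqrt((H+P)/P)
Base EOQ = sqrt(2*19340*147/11.7) = 697.12 units
Correction = sqrt((11.7+43.3)/43.3) = 1.12703
EOQ* = 697.12 * 1.12703 = 785.7 units

785.7 units


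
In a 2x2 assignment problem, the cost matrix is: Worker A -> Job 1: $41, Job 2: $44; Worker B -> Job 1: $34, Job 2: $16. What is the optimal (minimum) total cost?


Option 1: A->1 + B->2 = $41 + $16 = $57
Option 2: A->2 + B->1 = $44 + $34 = $78
Min cost = min($57, $78) = $57

$57


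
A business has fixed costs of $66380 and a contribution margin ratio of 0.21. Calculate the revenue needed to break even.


Formula: BER = Fixed Costs / Contribution Margin Ratio
BER = $66380 / 0.21
BER = $316095.24 (to the nearest cent)

$316095.24


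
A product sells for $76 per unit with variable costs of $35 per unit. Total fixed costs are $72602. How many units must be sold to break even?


Formula: BEQ = Fixed Costs / (Price - Variable Cost)
Contribution margin = $76 - $35 = $41/unit
BEQ = ceil($72602 / $41/unit) = ceil(1770.78) = 1771 units

1771 units


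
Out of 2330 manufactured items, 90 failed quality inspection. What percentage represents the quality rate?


Formula: Quality Rate = Good Pieces / Total Pieces * 100
Good pieces = 2330 - 90 = 2240
QR = 2240 / 2330 * 100 = 96.1%

96.1%


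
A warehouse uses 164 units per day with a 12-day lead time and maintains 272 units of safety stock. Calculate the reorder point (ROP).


Formula: ROP = (Daily Demand * Lead Time) + Safety Stock
Demand during lead time = 164 * 12 = 1968 units
ROP = 1968 + 272 = 2240 units

2240 units


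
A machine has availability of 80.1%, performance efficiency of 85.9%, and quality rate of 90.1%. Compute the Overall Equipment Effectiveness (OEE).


Formula: OEE = Availability * Performance * Quality / 10000
A * P = 80.1% * 85.9% / 100 = 68.81%
OEE = 68.81% * 90.1% / 100 = 62.0%

62.0%


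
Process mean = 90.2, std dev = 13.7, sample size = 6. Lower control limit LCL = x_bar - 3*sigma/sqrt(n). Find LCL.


LCL = 90.2 - 3 * 13.7 / sqrt(6)

73.42


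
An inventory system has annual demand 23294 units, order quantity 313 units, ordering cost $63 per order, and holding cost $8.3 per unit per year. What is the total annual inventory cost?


TC = 23294/313 * 63 + 313/2 * 8.3

$5987.52


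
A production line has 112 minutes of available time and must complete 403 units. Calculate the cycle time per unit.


Formula: CT = Available Time / Number of Units
CT = 112 min / 403 units
CT = 0.28 min/unit

0.28 min/unit
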